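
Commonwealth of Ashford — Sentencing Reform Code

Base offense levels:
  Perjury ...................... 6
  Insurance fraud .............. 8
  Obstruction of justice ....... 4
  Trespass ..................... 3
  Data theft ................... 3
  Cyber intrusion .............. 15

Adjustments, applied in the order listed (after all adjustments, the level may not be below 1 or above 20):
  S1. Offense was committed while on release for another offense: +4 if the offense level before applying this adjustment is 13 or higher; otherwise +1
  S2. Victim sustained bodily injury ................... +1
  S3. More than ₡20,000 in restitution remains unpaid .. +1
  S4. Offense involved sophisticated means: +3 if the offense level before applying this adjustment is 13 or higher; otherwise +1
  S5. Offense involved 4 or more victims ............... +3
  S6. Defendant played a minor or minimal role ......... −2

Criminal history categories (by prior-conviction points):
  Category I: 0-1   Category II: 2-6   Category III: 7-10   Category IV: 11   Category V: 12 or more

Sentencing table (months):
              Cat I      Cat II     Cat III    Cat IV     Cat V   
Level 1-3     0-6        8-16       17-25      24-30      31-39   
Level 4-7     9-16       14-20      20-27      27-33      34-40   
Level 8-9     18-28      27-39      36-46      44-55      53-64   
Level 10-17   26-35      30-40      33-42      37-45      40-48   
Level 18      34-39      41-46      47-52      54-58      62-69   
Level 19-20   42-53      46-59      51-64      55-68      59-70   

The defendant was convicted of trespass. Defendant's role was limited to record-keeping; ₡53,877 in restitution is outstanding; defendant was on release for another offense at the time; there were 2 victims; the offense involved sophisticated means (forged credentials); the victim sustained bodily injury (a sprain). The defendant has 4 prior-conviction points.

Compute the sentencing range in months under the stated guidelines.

Base offense level for trespass: 3.
S1 applies (level before this adjustment is 3 < 13, so +1): 3 + 1 = 4.
S2 applies: 4 + 1 = 5.
S3 applies: 5 + 1 = 6.
S4 applies (level before this adjustment is 6 < 13, so +1): 6 + 1 = 7.
S6 applies: 7 − 2 = 5.
Final offense level: 5.
Criminal history: 4 prior points → Category II (2-6).
Level 5 falls in the 4-7 band.
Grid: Level 4-7 × Category II = 14-20 months.

14-20 months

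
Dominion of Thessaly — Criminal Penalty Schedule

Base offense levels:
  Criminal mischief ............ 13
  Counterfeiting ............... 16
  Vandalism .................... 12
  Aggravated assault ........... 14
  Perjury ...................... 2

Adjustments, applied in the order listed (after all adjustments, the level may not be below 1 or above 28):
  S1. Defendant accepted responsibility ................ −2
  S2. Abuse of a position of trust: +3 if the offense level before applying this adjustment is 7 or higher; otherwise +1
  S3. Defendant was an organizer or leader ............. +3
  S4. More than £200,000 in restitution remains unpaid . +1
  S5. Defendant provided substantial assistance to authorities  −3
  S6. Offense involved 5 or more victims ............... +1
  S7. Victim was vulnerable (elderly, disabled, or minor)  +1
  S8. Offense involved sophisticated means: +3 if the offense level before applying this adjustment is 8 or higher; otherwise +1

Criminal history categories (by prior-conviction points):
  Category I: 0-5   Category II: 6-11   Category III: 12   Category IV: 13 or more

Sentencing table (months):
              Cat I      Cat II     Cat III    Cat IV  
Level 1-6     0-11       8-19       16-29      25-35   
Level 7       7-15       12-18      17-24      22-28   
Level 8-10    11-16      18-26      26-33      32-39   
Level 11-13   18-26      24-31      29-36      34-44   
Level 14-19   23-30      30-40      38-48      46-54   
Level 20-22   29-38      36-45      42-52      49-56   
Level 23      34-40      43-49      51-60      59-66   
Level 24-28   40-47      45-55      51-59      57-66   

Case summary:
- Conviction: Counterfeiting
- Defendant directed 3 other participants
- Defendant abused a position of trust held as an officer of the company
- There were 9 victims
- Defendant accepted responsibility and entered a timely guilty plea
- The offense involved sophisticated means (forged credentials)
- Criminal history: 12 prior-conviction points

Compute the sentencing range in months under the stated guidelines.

Base offense level for counterfeiting: 16.
S1 applies: 16 − 2 = 14.
S2 applies (level before this adjustment is 14 ≥ 7, so +3): 14 + 3 = 17.
S3 applies: 17 + 3 = 20.
S4 does not apply.
S5 does not apply.
S6 applies: 20 + 1 = 21.
S8 applies (level before this adjustment is 21 ≥ 8, so +3): 21 + 3 = 24.
Final offense level: 24.
Criminal history: 12 prior points → Category III (12).
Level 24 falls in the 24-28 band.
Grid: Level 24-28 × Category III = 51-59 months.

51-59 months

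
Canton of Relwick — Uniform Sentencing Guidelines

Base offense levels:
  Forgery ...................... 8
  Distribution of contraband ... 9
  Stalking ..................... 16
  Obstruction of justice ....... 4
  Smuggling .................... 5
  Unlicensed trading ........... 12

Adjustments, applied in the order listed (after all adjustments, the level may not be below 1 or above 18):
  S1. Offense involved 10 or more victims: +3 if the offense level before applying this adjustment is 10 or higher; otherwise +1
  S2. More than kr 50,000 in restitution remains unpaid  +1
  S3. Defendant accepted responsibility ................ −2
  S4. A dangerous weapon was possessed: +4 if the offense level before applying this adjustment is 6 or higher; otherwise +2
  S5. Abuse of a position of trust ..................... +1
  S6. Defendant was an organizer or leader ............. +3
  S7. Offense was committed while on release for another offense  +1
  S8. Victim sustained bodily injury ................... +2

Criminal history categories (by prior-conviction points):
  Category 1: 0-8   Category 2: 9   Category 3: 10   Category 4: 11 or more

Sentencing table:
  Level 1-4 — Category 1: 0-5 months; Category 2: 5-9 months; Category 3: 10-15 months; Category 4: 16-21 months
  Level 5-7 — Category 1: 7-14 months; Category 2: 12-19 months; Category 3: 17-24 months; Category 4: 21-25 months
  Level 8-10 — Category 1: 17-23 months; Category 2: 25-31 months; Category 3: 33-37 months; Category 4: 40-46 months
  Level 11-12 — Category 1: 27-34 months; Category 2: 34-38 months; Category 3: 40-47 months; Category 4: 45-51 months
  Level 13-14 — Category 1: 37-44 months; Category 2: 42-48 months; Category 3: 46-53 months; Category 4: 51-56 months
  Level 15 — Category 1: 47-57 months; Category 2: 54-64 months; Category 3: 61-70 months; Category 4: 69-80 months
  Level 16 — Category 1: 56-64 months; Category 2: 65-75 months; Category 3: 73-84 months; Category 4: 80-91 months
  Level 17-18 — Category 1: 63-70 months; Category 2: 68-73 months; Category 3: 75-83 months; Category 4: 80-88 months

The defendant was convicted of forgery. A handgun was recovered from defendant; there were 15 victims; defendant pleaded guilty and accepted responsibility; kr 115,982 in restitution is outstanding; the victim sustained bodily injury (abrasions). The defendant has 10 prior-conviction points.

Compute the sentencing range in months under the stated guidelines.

46-53 months

Base offense level for forgery: 8.
S1 applies (level before this adjustment is 8 < 10, so +1): 8 + 1 = 9.
S2 applies: 9 + 1 = 10.
S3 applies: 10 − 2 = 8.
S4 applies (level before this adjustment is 8 ≥ 6, so +4): 8 + 4 = 12.
S5 does not apply.
S6 does not apply.
S8 applies: 12 + 2 = 14.
Final offense level: 14.
Criminal history: 10 prior points → Category 3 (10).
Level 14 falls in the 13-14 band.
Grid: Level 13-14 × Category 3 = 46-53 months.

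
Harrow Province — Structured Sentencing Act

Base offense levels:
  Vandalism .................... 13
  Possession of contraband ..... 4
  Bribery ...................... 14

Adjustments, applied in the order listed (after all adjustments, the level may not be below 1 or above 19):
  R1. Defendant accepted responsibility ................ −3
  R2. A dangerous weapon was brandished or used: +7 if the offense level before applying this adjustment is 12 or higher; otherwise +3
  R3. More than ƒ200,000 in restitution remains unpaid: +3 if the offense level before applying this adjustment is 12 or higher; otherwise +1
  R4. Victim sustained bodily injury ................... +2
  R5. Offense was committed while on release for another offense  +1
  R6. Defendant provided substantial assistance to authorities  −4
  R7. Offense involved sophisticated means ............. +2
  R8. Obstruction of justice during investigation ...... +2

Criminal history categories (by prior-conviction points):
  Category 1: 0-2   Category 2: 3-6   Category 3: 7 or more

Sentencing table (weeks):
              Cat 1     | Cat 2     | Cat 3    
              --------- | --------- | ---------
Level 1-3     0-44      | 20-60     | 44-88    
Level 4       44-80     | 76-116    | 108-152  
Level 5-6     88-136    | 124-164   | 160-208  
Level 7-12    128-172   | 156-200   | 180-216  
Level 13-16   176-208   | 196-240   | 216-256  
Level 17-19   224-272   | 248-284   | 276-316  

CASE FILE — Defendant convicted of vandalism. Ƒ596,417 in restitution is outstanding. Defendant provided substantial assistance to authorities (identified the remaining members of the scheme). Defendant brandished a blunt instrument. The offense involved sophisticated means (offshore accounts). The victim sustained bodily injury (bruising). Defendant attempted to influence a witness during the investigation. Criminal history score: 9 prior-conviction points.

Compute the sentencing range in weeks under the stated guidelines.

Base offense level for vandalism: 13.
R2 applies (level before this adjustment is 13 ≥ 12, so +7): 13 + 7 = 20.
R3 applies (level before this adjustment is 20 ≥ 12, so +3): 20 + 3 = 23.
R4 applies: 23 + 2 = 25.
R5 does not apply.
R6 applies: 25 − 4 = 21.
R7 applies: 21 + 2 = 23.
R8 applies: 23 + 2 = 25.
Level 25 exceeds the maximum of 19; capped at 19.
Final offense level: 19.
Criminal history: 9 prior points → Category 3 (7+).
Level 19 falls in the 17-19 band.
Grid: Level 17-19 × Category 3 = 276-316 weeks.

276-316 weeks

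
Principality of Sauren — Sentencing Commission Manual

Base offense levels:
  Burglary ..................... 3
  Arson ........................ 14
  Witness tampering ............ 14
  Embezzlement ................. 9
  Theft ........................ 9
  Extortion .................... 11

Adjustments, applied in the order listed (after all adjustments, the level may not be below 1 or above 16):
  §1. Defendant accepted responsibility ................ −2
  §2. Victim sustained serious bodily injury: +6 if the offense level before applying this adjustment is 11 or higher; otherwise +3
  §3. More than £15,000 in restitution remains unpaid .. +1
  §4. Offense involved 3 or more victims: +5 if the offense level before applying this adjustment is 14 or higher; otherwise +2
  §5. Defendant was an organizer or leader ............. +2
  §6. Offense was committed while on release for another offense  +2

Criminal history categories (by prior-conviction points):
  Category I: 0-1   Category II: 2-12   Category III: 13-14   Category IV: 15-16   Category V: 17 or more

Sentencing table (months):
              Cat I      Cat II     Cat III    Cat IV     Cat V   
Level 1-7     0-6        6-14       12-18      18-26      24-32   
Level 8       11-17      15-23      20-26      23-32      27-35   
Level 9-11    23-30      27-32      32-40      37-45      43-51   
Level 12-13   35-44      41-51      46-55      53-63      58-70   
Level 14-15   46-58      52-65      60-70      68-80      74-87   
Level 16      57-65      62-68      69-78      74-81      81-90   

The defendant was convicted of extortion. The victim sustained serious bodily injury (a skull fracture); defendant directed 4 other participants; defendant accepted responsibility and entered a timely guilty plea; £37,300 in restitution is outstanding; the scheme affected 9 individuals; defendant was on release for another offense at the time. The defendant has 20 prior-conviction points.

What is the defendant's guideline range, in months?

Base offense level for extortion: 11.
§1 applies: 11 − 2 = 9.
§2 applies (level before this adjustment is 9 < 11, so +3): 9 + 3 = 12.
§3 applies: 12 + 1 = 13.
§4 applies (level before this adjustment is 13 < 14, so +2): 13 + 2 = 15.
§5 applies: 15 + 2 = 17.
§6 applies: 17 + 2 = 19.
Level 19 exceeds the maximum of 16; capped at 16.
Final offense level: 16.
Criminal history: 20 prior points → Category V (17+).
Level 16 falls in the 16 band.
Grid: Level 16 × Category V = 81-90 months.

81-90 months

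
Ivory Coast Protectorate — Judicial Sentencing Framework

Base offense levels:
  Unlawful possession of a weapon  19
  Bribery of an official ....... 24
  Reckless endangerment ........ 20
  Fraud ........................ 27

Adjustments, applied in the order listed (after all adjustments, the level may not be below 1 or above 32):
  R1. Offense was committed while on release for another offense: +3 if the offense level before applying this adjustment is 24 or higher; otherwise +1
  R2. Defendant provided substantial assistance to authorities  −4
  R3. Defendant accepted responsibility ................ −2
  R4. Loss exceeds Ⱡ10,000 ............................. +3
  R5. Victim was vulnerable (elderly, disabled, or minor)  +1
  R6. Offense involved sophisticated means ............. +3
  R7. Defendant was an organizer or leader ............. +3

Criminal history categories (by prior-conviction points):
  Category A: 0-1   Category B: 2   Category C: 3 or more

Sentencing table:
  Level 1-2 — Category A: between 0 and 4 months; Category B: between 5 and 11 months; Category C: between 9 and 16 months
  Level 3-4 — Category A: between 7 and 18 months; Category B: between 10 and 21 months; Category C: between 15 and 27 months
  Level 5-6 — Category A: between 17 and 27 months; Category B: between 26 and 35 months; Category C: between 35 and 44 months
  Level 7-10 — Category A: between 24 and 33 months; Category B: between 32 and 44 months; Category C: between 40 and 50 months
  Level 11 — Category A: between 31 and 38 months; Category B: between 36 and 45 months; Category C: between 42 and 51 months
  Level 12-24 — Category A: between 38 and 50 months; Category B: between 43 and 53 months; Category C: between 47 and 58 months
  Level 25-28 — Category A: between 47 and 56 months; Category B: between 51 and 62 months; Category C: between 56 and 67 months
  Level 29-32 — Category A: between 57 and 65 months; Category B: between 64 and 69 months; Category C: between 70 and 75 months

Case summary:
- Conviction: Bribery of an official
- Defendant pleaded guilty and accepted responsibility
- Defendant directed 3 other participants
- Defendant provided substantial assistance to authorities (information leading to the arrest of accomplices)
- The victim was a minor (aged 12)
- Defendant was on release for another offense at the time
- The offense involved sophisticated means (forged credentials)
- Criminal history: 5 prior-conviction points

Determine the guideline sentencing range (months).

56-67 months

Base offense level for bribery of an official: 24.
R1 applies (level before this adjustment is 24 ≥ 24, so +3): 24 + 3 = 27.
R2 applies: 27 − 4 = 23.
R3 applies: 23 − 2 = 21.
R5 applies: 21 + 1 = 22.
R6 applies: 22 + 3 = 25.
R7 applies: 25 + 3 = 28.
Final offense level: 28.
Criminal history: 5 prior points → Category C (3+).
Level 28 falls in the 25-28 band.
Grid: Level 25-28 × Category C = 56-67 months.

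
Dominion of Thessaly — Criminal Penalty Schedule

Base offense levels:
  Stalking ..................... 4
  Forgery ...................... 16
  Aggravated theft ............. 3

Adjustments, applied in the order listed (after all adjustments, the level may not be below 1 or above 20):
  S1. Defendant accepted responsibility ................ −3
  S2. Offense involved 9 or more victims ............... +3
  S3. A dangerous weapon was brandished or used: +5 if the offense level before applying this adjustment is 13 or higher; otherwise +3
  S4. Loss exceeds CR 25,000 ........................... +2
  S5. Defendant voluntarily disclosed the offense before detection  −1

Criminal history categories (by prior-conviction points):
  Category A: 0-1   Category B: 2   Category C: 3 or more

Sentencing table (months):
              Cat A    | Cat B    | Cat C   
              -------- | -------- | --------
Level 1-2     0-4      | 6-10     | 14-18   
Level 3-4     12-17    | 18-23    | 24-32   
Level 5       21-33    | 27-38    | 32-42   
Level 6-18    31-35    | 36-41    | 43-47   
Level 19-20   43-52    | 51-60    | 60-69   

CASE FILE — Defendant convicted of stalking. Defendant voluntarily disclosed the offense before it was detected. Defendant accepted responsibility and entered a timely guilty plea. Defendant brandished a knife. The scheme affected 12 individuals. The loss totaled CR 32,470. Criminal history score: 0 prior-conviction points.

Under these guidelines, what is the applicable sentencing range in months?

Base offense level for stalking: 4.
S1 applies: 4 − 3 = 1.
S2 applies: 1 + 3 = 4.
S3 applies (level before this adjustment is 4 < 13, so +3): 4 + 3 = 7.
S4 applies: 7 + 2 = 9.
S5 applies: 9 − 1 = 8.
Final offense level: 8.
Criminal history: 0 prior points → Category A (0-1).
Level 8 falls in the 6-18 band.
Grid: Level 6-18 × Category A = 31-35 months.

31-35 months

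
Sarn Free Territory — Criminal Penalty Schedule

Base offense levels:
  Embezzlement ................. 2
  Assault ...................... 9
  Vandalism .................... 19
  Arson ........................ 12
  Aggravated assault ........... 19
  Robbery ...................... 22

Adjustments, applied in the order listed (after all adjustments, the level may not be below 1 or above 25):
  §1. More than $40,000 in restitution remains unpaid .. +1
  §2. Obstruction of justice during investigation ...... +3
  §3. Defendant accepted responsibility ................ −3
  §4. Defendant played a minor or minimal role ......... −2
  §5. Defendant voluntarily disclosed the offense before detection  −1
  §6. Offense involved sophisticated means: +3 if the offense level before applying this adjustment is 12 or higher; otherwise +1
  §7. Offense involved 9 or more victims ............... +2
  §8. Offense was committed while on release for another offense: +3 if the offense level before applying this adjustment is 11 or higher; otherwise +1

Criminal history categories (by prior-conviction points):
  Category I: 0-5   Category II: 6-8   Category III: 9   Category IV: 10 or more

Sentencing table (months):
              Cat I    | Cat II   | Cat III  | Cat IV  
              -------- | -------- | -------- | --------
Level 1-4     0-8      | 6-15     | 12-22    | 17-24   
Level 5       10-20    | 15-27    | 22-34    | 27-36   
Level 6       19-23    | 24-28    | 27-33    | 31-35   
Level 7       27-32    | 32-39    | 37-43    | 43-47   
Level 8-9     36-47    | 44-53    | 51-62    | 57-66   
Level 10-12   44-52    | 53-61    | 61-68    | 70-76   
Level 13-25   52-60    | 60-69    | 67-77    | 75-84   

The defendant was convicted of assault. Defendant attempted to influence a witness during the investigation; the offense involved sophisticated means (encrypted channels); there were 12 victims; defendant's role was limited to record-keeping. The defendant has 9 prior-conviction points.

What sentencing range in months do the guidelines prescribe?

67-77 months

Base offense level for assault: 9.
§1 does not apply.
§2 applies: 9 + 3 = 12.
§4 applies: 12 − 2 = 10.
§6 applies (level before this adjustment is 10 < 12, so +1): 10 + 1 = 11.
§7 applies: 11 + 2 = 13.
Final offense level: 13.
Criminal history: 9 prior points → Category III (9).
Level 13 falls in the 13-25 band.
Grid: Level 13-25 × Category III = 67-77 months.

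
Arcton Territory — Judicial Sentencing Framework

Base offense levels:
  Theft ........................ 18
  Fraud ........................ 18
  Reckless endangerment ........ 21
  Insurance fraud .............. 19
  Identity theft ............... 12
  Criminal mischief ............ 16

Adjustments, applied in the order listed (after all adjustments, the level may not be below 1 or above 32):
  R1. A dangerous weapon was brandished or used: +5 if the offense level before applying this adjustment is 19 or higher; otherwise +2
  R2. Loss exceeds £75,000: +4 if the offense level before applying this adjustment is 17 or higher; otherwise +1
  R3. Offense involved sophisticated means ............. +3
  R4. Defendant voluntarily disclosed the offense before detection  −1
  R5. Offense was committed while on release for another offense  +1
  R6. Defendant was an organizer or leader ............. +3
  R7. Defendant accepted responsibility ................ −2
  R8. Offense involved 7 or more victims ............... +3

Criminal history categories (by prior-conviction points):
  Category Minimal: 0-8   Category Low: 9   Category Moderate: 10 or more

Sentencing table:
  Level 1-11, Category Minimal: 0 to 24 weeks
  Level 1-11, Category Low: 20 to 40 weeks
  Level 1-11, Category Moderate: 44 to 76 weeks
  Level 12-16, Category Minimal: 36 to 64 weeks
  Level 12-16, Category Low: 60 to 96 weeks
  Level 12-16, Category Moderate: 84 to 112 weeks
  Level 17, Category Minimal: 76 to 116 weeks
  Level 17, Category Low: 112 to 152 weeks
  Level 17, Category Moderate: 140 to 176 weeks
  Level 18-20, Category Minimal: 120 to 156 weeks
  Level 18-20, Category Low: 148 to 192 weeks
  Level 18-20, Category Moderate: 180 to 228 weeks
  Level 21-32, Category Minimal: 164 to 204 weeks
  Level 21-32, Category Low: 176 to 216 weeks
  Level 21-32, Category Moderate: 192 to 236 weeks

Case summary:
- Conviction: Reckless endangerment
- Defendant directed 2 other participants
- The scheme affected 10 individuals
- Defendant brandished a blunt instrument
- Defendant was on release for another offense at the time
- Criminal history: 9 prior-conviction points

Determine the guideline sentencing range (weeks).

176-216 weeks

Base offense level for reckless endangerment: 21.
R1 applies (level before this adjustment is 21 ≥ 19, so +5): 21 + 5 = 26.
R3 does not apply.
R5 applies: 26 + 1 = 27.
R6 applies: 27 + 3 = 30.
R7 does not apply.
R8 applies: 30 + 3 = 33.
Level 33 exceeds the maximum of 32; capped at 32.
Final offense level: 32.
Criminal history: 9 prior points → Category Low (9).
Level 32 falls in the 21-32 band.
Grid: Level 21-32 × Category Low = 176-216 weeks.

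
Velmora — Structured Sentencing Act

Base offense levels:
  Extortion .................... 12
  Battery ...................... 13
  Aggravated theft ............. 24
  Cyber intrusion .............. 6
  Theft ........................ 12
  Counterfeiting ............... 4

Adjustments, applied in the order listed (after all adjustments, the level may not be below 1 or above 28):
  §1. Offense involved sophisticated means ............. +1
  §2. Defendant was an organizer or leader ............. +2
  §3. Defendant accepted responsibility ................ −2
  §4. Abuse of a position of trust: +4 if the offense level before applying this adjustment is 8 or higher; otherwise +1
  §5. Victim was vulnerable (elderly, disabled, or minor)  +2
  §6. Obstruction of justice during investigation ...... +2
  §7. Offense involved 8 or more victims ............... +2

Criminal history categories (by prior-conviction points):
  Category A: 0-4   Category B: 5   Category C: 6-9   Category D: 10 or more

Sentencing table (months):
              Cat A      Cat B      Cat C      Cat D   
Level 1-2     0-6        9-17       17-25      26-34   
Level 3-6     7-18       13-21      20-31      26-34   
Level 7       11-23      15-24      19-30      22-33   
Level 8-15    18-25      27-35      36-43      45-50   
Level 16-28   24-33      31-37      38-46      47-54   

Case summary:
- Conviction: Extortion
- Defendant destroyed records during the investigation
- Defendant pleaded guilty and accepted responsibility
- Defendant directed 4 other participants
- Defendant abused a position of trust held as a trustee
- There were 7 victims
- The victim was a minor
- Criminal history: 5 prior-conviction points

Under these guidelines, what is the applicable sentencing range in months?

Base offense level for extortion: 12.
§1 does not apply.
§2 applies: 12 + 2 = 14.
§3 applies: 14 − 2 = 12.
§4 applies (level before this adjustment is 12 ≥ 8, so +4): 12 + 4 = 16.
§5 applies: 16 + 2 = 18.
§6 applies: 18 + 2 = 20.
§7 does not apply.
Final offense level: 20.
Criminal history: 5 prior points → Category B (5).
Level 20 falls in the 16-28 band.
Grid: Level 16-28 × Category B = 31-37 months.

31-37 months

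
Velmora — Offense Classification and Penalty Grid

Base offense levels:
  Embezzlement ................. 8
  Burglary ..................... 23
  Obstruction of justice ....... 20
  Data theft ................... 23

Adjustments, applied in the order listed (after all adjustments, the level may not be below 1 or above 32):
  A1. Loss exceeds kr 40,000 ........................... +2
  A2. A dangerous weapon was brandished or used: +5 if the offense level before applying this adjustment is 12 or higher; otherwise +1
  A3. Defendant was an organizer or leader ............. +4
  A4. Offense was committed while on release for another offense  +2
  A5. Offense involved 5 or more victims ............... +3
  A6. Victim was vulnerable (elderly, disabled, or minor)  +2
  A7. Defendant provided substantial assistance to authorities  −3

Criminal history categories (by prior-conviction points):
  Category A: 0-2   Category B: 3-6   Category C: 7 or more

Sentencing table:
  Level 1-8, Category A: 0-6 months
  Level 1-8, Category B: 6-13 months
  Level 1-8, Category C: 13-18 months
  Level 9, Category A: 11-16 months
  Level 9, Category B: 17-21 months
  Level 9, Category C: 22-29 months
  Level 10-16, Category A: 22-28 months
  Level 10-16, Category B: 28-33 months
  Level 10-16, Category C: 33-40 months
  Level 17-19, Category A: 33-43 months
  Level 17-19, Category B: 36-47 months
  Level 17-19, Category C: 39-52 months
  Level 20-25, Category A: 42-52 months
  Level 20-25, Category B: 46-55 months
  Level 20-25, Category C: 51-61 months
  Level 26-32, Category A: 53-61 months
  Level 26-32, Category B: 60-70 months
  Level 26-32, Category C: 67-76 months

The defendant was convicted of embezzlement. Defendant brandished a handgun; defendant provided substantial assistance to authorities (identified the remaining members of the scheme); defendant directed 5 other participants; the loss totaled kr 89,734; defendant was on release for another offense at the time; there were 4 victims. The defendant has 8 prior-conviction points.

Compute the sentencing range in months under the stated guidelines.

33-40 months

Base offense level for embezzlement: 8.
A1 applies: 8 + 2 = 10.
A2 applies (level before this adjustment is 10 < 12, so +1): 10 + 1 = 11.
A3 applies: 11 + 4 = 15.
A4 applies: 15 + 2 = 17.
A6 does not apply.
A7 applies: 17 − 3 = 14.
Final offense level: 14.
Criminal history: 8 prior points → Category C (7+).
Level 14 falls in the 10-16 band.
Grid: Level 10-16 × Category C = 33-40 months.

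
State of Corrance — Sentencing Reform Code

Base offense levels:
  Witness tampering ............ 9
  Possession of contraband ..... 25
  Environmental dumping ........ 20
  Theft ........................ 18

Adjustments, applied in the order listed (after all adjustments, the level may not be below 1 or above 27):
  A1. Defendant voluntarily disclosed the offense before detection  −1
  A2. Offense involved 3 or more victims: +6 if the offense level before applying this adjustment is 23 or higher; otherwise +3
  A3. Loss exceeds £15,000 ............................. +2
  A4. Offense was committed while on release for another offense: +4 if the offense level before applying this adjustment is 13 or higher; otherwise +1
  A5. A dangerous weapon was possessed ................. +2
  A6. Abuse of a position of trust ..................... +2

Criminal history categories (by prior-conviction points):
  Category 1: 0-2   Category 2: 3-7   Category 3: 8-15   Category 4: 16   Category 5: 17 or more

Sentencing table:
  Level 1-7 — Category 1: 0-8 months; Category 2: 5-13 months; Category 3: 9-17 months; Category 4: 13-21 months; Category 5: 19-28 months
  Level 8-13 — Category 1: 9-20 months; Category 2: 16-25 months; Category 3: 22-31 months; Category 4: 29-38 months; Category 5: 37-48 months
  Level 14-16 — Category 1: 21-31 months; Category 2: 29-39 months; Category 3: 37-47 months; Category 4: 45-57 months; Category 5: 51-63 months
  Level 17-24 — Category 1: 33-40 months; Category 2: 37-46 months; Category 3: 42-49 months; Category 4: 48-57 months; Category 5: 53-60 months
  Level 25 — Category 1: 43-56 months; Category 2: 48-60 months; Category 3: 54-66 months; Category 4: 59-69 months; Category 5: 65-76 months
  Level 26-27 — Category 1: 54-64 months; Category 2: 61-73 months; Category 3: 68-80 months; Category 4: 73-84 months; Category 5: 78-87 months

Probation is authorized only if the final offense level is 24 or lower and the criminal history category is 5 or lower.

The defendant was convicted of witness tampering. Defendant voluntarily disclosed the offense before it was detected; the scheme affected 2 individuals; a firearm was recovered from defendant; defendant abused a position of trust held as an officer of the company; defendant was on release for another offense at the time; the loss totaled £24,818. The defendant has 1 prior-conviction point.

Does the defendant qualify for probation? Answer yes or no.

Yes

Base offense level for witness tampering: 9.
A1 applies: 9 − 1 = 8.
A2 does not apply.
A3 applies: 8 + 2 = 10.
A4 applies (level before this adjustment is 10 < 13, so +1): 10 + 1 = 11.
A5 applies: 11 + 2 = 13.
A6 applies: 13 + 2 = 15.
Final offense level: 15.
Criminal history: 1 prior point → Category 1 (0-2).
Level 15 falls in the 14-16 band.
Grid: Level 14-16 × Category 1 = 21-31 months.
Probation check: level 15 ≤ 24 and category 1 ≤ 5 → eligible.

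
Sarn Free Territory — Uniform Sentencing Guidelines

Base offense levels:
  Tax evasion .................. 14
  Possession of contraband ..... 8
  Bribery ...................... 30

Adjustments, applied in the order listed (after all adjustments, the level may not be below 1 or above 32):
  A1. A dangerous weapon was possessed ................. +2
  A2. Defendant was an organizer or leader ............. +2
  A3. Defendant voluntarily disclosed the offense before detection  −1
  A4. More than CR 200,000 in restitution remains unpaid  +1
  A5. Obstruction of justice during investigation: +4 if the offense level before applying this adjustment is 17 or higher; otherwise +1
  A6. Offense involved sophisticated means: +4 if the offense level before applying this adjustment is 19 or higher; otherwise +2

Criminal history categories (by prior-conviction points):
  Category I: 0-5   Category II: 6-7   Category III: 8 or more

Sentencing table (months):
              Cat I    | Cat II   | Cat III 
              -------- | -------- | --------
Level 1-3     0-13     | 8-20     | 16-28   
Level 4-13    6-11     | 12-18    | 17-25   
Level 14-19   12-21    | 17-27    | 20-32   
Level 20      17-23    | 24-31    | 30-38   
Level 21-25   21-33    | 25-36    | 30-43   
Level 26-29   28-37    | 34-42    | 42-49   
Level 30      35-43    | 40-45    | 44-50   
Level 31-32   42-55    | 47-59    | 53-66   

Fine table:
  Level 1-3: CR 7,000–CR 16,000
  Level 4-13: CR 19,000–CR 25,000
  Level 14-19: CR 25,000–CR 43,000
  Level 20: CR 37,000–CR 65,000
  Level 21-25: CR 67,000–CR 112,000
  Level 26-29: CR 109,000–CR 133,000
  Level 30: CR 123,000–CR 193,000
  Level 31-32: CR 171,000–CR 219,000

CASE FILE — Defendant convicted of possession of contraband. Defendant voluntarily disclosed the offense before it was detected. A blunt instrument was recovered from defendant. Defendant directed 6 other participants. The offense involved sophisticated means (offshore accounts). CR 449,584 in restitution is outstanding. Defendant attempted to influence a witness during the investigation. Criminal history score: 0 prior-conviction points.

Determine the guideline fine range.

Base offense level for possession of contraband: 8.
A1 applies: 8 + 2 = 10.
A2 applies: 10 + 2 = 12.
A3 applies: 12 − 1 = 11.
A4 applies: 11 + 1 = 12.
A5 applies (level before this adjustment is 12 < 17, so +1): 12 + 1 = 13.
A6 applies (level before this adjustment is 13 < 19, so +2): 13 + 2 = 15.
Final offense level: 15.
Level 15 falls in the 14-19 band.
Fine table: Level 14-19 → CR 25,000–CR 43,000.

CR 25,000–CR 43,000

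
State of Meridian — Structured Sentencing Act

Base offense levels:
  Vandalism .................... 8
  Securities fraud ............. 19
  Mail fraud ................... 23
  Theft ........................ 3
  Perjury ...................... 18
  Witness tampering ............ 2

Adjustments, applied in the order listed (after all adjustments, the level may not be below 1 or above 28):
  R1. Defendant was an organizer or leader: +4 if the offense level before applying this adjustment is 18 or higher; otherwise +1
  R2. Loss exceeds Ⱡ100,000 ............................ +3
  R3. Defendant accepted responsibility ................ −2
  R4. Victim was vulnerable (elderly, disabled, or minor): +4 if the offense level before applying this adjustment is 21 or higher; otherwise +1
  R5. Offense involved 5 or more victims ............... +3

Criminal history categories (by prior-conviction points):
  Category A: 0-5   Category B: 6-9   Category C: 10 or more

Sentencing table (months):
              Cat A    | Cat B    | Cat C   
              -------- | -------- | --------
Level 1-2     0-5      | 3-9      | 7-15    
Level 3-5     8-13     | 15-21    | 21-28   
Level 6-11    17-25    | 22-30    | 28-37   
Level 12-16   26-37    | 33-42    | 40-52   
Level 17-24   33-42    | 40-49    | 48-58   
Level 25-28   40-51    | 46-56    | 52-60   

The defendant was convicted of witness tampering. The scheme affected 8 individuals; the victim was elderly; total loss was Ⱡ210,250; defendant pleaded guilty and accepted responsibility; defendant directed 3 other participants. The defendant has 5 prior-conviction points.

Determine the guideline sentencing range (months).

17-25 months

Base offense level for witness tampering: 2.
R1 applies (level before this adjustment is 2 < 18, so +1): 2 + 1 = 3.
R2 applies: 3 + 3 = 6.
R3 applies: 6 − 2 = 4.
R4 applies (level before this adjustment is 4 < 21, so +1): 4 + 1 = 5.
R5 applies: 5 + 3 = 8.
Final offense level: 8.
Criminal history: 5 prior points → Category A (0-5).
Level 8 falls in the 6-11 band.
Grid: Level 6-11 × Category A = 17-25 months.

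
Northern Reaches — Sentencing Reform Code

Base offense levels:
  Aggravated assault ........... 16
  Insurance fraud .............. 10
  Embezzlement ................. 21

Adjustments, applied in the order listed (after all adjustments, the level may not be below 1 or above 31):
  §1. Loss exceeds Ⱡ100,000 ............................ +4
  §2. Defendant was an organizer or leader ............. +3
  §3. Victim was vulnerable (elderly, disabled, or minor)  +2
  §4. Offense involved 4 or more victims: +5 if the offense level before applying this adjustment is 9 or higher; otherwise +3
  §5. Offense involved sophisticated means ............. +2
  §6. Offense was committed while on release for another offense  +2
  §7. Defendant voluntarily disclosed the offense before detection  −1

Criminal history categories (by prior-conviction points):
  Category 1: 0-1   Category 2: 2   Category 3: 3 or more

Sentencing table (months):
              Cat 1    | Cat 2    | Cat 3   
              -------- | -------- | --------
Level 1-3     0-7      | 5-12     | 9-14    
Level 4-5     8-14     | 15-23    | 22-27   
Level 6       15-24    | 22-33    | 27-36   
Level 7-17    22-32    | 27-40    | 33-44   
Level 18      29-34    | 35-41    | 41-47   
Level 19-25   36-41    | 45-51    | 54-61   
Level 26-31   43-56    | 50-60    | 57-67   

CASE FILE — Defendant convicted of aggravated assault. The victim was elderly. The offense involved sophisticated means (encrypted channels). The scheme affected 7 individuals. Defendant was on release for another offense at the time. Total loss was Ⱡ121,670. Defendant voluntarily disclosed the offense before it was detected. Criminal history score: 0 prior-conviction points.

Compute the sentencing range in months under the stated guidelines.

Base offense level for aggravated assault: 16.
§1 applies: 16 + 4 = 20.
§2 does not apply.
§3 applies: 20 + 2 = 22.
§4 applies (level before this adjustment is 22 ≥ 9, so +5): 22 + 5 = 27.
§5 applies: 27 + 2 = 29.
§6 applies: 29 + 2 = 31.
§7 applies: 31 − 1 = 30.
Final offense level: 30.
Criminal history: 0 prior points → Category 1 (0-1).
Level 30 falls in the 26-31 band.
Grid: Level 26-31 × Category 1 = 43-56 months.

43-56 months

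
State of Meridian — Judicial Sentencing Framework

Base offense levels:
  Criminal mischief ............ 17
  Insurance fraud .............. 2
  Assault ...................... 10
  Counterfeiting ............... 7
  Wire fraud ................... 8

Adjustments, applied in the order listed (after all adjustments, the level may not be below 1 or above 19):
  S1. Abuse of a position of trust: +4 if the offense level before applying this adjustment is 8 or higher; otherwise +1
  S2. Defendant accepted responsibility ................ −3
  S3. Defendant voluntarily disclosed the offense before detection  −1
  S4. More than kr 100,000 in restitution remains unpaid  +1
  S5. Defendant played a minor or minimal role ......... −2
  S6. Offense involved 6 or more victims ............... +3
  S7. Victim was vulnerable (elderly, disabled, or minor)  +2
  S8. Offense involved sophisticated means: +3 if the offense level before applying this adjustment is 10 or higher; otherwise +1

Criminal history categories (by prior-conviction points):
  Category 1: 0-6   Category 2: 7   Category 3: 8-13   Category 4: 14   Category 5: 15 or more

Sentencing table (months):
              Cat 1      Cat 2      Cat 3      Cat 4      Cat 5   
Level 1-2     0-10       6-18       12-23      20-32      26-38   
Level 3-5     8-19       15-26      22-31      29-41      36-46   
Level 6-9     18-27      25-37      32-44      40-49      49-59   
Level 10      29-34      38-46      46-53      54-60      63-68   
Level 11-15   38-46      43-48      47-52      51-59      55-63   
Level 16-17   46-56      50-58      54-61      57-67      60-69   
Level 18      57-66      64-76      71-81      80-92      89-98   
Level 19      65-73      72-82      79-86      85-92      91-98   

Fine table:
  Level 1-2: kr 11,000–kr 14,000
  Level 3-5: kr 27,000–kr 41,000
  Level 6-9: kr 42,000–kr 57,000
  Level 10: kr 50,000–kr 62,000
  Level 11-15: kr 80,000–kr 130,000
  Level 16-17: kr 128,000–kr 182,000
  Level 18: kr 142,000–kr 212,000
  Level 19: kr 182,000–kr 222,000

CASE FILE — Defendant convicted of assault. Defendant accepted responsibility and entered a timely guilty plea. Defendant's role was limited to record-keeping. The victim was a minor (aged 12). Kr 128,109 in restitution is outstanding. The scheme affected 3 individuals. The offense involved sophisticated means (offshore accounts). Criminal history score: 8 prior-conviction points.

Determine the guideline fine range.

kr 42,000–kr 57,000

Base offense level for assault: 10.
S1 does not apply.
S2 applies: 10 − 3 = 7.
S3 does not apply.
S4 applies: 7 + 1 = 8.
S5 applies: 8 − 2 = 6.
S6 does not apply.
S7 applies: 6 + 2 = 8.
S8 applies (level before this adjustment is 8 < 10, so +1): 8 + 1 = 9.
Final offense level: 9.
Level 9 falls in the 6-9 band.
Fine table: Level 6-9 → kr 42,000–kr 57,000.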